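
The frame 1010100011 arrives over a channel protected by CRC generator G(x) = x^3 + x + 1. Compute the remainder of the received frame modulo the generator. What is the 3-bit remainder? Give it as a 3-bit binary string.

Modulo-2 division of 1010100011 by 1011:
  pos 0: 1010 XOR 1011 = 0001
  pos 3: 1100 XOR 1011 = 0111
  pos 4: 1110 XOR 1011 = 0101
  pos 5: 1011 XOR 1011 = 0000
Remainder = 001 (nonzero — an error is detected).

001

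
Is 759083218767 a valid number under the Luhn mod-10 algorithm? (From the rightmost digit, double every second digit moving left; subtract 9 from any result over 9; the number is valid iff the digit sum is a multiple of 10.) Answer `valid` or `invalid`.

invalid

From the right, keep odd positions and double even positions (subtract 9 from any doubled value over 9):
  doubled (positions 2,4,...): 3 7 4 7 9 5 → sum 35
  kept (positions 1,3,...): 7 7 1 3 0 5 → sum 23
Total = 58.
58 mod 10 = 8, so the number is invalid.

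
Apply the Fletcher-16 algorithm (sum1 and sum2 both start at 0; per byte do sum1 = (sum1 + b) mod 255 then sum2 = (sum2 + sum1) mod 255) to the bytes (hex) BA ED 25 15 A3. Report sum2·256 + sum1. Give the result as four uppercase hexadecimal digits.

Running sums (mod 255):
  after byte 0 (BA): sum1=186, sum2=186
  after byte 1 (ED): sum1=168, sum2=99
  after byte 2 (25): sum1=205, sum2=49
  after byte 3 (15): sum1=226, sum2=20
  after byte 4 (A3): sum1=134, sum2=154
Checksum = sum2·256 + sum1 = 154·256 + 134 = 39558 = 0x9A86.

9A86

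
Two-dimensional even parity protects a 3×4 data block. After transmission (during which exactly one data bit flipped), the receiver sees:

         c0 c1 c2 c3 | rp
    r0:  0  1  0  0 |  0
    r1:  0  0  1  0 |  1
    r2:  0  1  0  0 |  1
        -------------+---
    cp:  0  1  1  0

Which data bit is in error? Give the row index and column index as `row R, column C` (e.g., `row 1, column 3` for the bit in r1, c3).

Recompute each row's even parity and compare to rp:
  r0: data parity 1, sent rp 0 → mismatch
  r1: data parity 1, sent rp 1 → ok
  r2: data parity 1, sent rp 1 → ok
Recompute each column's even parity and compare to cp:
  c0: data parity 0, sent cp 0 → ok
  c1: data parity 0, sent cp 1 → mismatch
  c2: data parity 1, sent cp 1 → ok
  c3: data parity 0, sent cp 0 → ok
Exactly one row (r0) and one column (c1) fail → the flipped bit is at their intersection.

row 0, column 1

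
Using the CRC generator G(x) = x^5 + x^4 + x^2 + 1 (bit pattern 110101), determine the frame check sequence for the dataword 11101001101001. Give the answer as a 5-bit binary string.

Append 5 zeros: 1110100110100100000. Divide by 110101 (XOR where the leading bit is 1):
  pos 0: 111010 XOR 110101 = 001111
  pos 2: 111101 XOR 110101 = 001000
  pos 4: 100010 XOR 110101 = 010111
  pos 5: 101111 XOR 110101 = 011010
  pos 6: 110100 XOR 110101 = 000001
  pos 11: 101000 XOR 110101 = 011101
  pos 12: 111010 XOR 110101 = 001111
Remainder (last 5 bits) = 11110. This is the CRC / FCS.

11110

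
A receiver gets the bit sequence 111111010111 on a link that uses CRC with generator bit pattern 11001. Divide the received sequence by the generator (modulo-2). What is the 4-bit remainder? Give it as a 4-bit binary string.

1010

Modulo-2 division of 111111010111 by 11001:
  pos 0: 11111 XOR 11001 = 00110
  pos 2: 11010 XOR 11001 = 00011
  pos 5: 11101 XOR 11001 = 00100
  pos 7: 10011 XOR 11001 = 01010
Remainder = 1010 (nonzero — an error is detected).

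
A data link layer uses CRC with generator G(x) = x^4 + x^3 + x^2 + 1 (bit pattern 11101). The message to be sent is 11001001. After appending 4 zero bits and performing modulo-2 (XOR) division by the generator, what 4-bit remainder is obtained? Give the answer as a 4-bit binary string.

Append 4 zeros: 110010010000. Divide by 11101 (XOR where the leading bit is 1):
  pos 0: 11001 XOR 11101 = 00100
  pos 2: 10000 XOR 11101 = 01101
  pos 3: 11011 XOR 11101 = 00110
  pos 5: 11000 XOR 11101 = 00101
  pos 7: 10100 XOR 11101 = 01001
Remainder (last 4 bits) = 1001. This is the CRC / FCS.

1001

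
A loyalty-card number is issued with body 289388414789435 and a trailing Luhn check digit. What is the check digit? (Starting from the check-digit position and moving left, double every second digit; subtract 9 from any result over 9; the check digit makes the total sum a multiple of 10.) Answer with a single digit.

Partial digits right→left: 5 3 4 9 8 7 4 1 4 8 8 3 9 8 2
Double every second digit counting from the check-digit position (so the 1st, 3rd, 5th, ... of the partial from the right).
  doubled (with −9 where >9): 1 8 7 8 8 7 9 4 → sum 52
  kept as-is: 3 9 7 1 8 3 8 → sum 39
Total = 52 + 39 = 91.
Check digit = (10 − (91 mod 10)) mod 10 = 9.

9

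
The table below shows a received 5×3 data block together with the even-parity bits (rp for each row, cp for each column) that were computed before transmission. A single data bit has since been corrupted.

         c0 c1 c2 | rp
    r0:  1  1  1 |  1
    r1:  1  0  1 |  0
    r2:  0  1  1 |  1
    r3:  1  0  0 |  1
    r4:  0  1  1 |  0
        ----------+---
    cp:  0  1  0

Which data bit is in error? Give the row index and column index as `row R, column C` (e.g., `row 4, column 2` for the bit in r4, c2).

row 2, column 0

Recompute each row's even parity and compare to rp:
  r0: data parity 1, sent rp 1 → ok
  r1: data parity 0, sent rp 0 → ok
  r2: data parity 0, sent rp 1 → mismatch
  r3: data parity 1, sent rp 1 → ok
  r4: data parity 0, sent rp 0 → ok
Recompute each column's even parity and compare to cp:
  c0: data parity 1, sent cp 0 → mismatch
  c1: data parity 1, sent cp 1 → ok
  c2: data parity 0, sent cp 0 → ok
Exactly one row (r2) and one column (c0) fail → the flipped bit is at their intersection.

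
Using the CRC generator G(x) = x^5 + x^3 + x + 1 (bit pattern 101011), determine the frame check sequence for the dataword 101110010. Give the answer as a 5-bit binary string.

Append 5 zeros: 10111001000000. Divide by 101011 (XOR where the leading bit is 1):
  pos 0: 101110 XOR 101011 = 000101
  pos 3: 101010 XOR 101011 = 000001
  pos 8: 100000 XOR 101011 = 001011
Remainder (last 5 bits) = 01011. This is the CRC / FCS.

01011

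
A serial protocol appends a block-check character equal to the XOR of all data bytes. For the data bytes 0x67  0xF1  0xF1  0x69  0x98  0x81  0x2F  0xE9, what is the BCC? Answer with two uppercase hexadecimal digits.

XOR the bytes together:
  start with 0x67
  0x67 ⊕ 0xF1 = 0x96
  0x96 ⊕ 0xF1 = 0x67
  0x67 ⊕ 0x69 = 0x0E
  0x0E ⊕ 0x98 = 0x96
  0x96 ⊕ 0x81 = 0x17
  0x17 ⊕ 0x2F = 0x38
  0x38 ⊕ 0xE9 = 0xD1

D1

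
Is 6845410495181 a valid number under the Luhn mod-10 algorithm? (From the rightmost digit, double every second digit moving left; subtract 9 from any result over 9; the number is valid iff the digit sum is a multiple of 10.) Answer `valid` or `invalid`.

From the right, keep odd positions and double even positions (subtract 9 from any doubled value over 9):
  doubled (positions 2,4,...): 7 1 8 2 1 7 → sum 26
  kept (positions 1,3,...): 1 1 9 0 4 4 6 → sum 25
Total = 51.
51 mod 10 = 1, so the number is invalid.

invalid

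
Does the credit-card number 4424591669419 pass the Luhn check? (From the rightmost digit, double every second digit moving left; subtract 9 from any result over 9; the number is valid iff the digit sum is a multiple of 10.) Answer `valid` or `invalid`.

From the right, keep odd positions and double even positions (subtract 9 from any doubled value over 9):
  doubled (positions 2,4,...): 2 9 3 9 8 8 → sum 39
  kept (positions 1,3,...): 9 4 6 1 5 2 4 → sum 31
Total = 70.
70 mod 10 = 0, so the number is valid.

valid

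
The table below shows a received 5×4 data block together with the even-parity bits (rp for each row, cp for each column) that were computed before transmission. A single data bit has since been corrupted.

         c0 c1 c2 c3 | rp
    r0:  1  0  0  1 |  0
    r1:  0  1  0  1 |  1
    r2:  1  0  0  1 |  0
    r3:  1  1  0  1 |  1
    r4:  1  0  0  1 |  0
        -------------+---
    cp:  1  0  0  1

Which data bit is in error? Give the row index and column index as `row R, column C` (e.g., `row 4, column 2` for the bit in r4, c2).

row 1, column 0

Recompute each row's even parity and compare to rp:
  r0: data parity 0, sent rp 0 → ok
  r1: data parity 0, sent rp 1 → mismatch
  r2: data parity 0, sent rp 0 → ok
  r3: data parity 1, sent rp 1 → ok
  r4: data parity 0, sent rp 0 → ok
Recompute each column's even parity and compare to cp:
  c0: data parity 0, sent cp 1 → mismatch
  c1: data parity 0, sent cp 0 → ok
  c2: data parity 0, sent cp 0 → ok
  c3: data parity 1, sent cp 1 → ok
Exactly one row (r1) and one column (c0) fail → the flipped bit is at their intersection.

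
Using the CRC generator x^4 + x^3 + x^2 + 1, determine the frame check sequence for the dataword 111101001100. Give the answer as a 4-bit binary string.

1101

Append 4 zeros: 1111010011000000. Divide by 11101 (XOR where the leading bit is 1):
  pos 0: 11110 XOR 11101 = 00011
  pos 3: 11100 XOR 11101 = 00001
  pos 7: 11100 XOR 11101 = 00001
  pos 11: 10000 XOR 11101 = 01101
Remainder (last 4 bits) = 1101. This is the CRC / FCS.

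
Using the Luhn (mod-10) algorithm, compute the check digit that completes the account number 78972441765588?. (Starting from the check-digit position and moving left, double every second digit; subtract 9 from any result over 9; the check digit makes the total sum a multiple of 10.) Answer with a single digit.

Partial digits right→left: 8 8 5 5 6 7 1 4 4 2 7 9 8 7
Double every second digit counting from the check-digit position (so the 1st, 3rd, 5th, ... of the partial from the right).
  doubled (with −9 where >9): 7 1 3 2 8 5 7 → sum 33
  kept as-is: 8 5 7 4 2 9 7 → sum 42
Total = 33 + 42 = 75.
Check digit = (10 − (75 mod 10)) mod 10 = 5.

5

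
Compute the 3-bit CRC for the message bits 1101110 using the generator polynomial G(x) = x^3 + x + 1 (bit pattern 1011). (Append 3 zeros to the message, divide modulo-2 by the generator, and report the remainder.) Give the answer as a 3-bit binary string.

010

Append 3 zeros: 1101110000. Divide by 1011 (XOR where the leading bit is 1):
  pos 0: 1101 XOR 1011 = 0110
  pos 1: 1101 XOR 1011 = 0110
  pos 2: 1101 XOR 1011 = 0110
  pos 3: 1100 XOR 1011 = 0111
  pos 4: 1110 XOR 1011 = 0101
  pos 5: 1010 XOR 1011 = 0001
Remainder (last 3 bits) = 010. This is the CRC / FCS.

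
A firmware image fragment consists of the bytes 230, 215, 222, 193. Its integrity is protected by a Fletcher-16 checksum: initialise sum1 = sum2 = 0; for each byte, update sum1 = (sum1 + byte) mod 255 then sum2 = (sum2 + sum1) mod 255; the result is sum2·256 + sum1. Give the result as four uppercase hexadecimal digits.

Running sums (mod 255):
  after byte 0 (230): sum1=230, sum2=230
  after byte 1 (215): sum1=190, sum2=165
  after byte 2 (222): sum1=157, sum2=67
  after byte 3 (193): sum1=95, sum2=162
Checksum = sum2·256 + sum1 = 162·256 + 95 = 41567 = 0xA25F.

A25F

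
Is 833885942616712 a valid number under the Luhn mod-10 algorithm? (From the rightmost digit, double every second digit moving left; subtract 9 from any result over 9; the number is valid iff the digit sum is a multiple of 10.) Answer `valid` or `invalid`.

valid

From the right, keep odd positions and double even positions (subtract 9 from any doubled value over 9):
  doubled (positions 2,4,...): 2 3 3 8 1 7 6 → sum 30
  kept (positions 1,3,...): 2 7 1 2 9 8 3 8 → sum 40
Total = 70.
70 mod 10 = 0, so the number is valid.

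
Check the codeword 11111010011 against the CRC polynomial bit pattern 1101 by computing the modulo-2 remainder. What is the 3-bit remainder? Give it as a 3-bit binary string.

Modulo-2 division of 11111010011 by 1101:
  pos 0: 1111 XOR 1101 = 0010
  pos 2: 1010 XOR 1101 = 0111
  pos 3: 1111 XOR 1101 = 0010
  pos 5: 1000 XOR 1101 = 0101
  pos 6: 1011 XOR 1101 = 0110
  pos 7: 1101 XOR 1101 = 0000
Remainder = 000 (zero — the frame passes the CRC check).

000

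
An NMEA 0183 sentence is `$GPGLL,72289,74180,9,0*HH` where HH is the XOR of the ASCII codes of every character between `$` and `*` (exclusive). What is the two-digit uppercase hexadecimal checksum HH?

XOR the ASCII codes of the payload characters:
  'G' = 0x47 → acc = 0x47
  'P' = 0x50 → acc = 0x17
  'G' = 0x47 → acc = 0x50
  'L' = 0x4C → acc = 0x1C
  'L' = 0x4C → acc = 0x50
  ',' = 0x2C → acc = 0x7C
  '7' = 0x37 → acc = 0x4B
  '2' = 0x32 → acc = 0x79
  '2' = 0x32 → acc = 0x4B
  '8' = 0x38 → acc = 0x73
  '9' = 0x39 → acc = 0x4A
  ',' = 0x2C → acc = 0x66
  '7' = 0x37 → acc = 0x51
  '4' = 0x34 → acc = 0x65
  '1' = 0x31 → acc = 0x54
  '8' = 0x38 → acc = 0x6C
  '0' = 0x30 → acc = 0x5C
  ',' = 0x2C → acc = 0x70
  '9' = 0x39 → acc = 0x49
  ',' = 0x2C → acc = 0x65
  '0' = 0x30 → acc = 0x55
Checksum = 0x55.

55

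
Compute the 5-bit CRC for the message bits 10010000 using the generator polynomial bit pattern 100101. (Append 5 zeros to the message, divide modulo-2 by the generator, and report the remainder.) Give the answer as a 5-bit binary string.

10100

Append 5 zeros: 1001000000000. Divide by 100101 (XOR where the leading bit is 1):
  pos 0: 100100 XOR 100101 = 000001
  pos 5: 100000 XOR 100101 = 000101
Remainder (last 5 bits) = 10100. This is the CRC / FCS.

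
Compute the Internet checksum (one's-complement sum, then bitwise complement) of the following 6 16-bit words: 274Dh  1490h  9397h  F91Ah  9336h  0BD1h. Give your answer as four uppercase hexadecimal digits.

One's-complement addition (fold any carry out of bit 15 back into bit 0):
  0x274D + 0x1490 = 0x03BDD
  0x3BDD + 0x9397 = 0x0CF74
  0xCF74 + 0xF91A = 0x1C88E → wrap carry → 0xC88F
  0xC88F + 0x9336 = 0x15BC5 → wrap carry → 0x5BC6
  0x5BC6 + 0x0BD1 = 0x06797
One's-complement sum = 0x6797.
Checksum = ~0x6797 & 0xFFFF = 0x9868.

9868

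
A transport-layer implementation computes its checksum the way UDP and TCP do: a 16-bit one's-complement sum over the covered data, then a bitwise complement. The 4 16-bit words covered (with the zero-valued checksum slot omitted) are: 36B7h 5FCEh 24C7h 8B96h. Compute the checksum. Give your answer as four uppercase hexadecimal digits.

One's-complement addition (fold any carry out of bit 15 back into bit 0):
  0x36B7 + 0x5FCE = 0x09685
  0x9685 + 0x24C7 = 0x0BB4C
  0xBB4C + 0x8B96 = 0x146E2 → wrap carry → 0x46E3
One's-complement sum = 0x46E3.
Checksum = ~0x46E3 & 0xFFFF = 0xB91C.

B91C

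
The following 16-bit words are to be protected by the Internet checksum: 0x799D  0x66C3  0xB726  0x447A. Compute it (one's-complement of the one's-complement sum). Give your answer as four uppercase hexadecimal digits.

One's-complement addition (fold any carry out of bit 15 back into bit 0):
  0x799D + 0x66C3 = 0x0E060
  0xE060 + 0xB726 = 0x19786 → wrap carry → 0x9787
  0x9787 + 0x447A = 0x0DC01
One's-complement sum = 0xDC01.
Checksum = ~0xDC01 & 0xFFFF = 0x23FE.

23FE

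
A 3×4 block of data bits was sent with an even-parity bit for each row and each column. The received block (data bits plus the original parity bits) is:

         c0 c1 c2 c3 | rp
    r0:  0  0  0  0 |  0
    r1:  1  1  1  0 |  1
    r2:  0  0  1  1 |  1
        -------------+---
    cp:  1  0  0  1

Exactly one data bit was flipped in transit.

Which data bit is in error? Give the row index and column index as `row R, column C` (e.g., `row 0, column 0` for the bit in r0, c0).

row 2, column 1

Recompute each row's even parity and compare to rp:
  r0: data parity 0, sent rp 0 → ok
  r1: data parity 1, sent rp 1 → ok
  r2: data parity 0, sent rp 1 → mismatch
Recompute each column's even parity and compare to cp:
  c0: data parity 1, sent cp 1 → ok
  c1: data parity 1, sent cp 0 → mismatch
  c2: data parity 0, sent cp 0 → ok
  c3: data parity 1, sent cp 1 → ok
Exactly one row (r2) and one column (c1) fail → the flipped bit is at their intersection.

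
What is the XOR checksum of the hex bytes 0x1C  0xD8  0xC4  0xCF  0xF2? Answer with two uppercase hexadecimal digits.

3D

XOR the bytes together:
  start with 0x1C
  0x1C ⊕ 0xD8 = 0xC4
  0xC4 ⊕ 0xC4 = 0x00
  0x00 ⊕ 0xCF = 0xCF
  0xCF ⊕ 0xF2 = 0x3D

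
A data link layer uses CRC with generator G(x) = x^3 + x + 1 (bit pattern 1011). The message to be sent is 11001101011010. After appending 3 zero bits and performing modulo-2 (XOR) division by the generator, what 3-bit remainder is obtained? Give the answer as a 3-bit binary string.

Append 3 zeros: 11001101011010000. Divide by 1011 (XOR where the leading bit is 1):
  pos 0: 1100 XOR 1011 = 0111
  pos 1: 1111 XOR 1011 = 0100
  pos 2: 1001 XOR 1011 = 0010
  pos 4: 1001 XOR 1011 = 0010
  pos 6: 1001 XOR 1011 = 0010
  pos 8: 1010 XOR 1011 = 0001
  pos 11: 1100 XOR 1011 = 0111
  pos 12: 1110 XOR 1011 = 0101
  pos 13: 1010 XOR 1011 = 0001
Remainder (last 3 bits) = 001. This is the CRC / FCS.

001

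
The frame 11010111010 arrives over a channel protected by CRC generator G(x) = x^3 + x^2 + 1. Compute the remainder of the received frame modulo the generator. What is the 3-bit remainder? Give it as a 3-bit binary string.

Modulo-2 division of 11010111010 by 1101:
  pos 0: 1101 XOR 1101 = 0000
  pos 5: 1110 XOR 1101 = 0011
  pos 7: 1110 XOR 1101 = 0011
Remainder = 011 (nonzero — an error is detected).

011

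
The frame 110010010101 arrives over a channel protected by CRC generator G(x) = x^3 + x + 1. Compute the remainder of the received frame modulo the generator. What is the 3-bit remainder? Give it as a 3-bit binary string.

111

Modulo-2 division of 110010010101 by 1011:
  pos 0: 1100 XOR 1011 = 0111
  pos 1: 1111 XOR 1011 = 0100
  pos 2: 1000 XOR 1011 = 0011
  pos 4: 1101 XOR 1011 = 0110
  pos 5: 1100 XOR 1011 = 0111
  pos 6: 1111 XOR 1011 = 0100
  pos 7: 1000 XOR 1011 = 0011
Remainder = 111 (nonzero — an error is detected).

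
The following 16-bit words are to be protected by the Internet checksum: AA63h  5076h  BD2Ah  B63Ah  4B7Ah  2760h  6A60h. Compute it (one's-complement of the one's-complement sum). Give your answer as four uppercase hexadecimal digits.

B485

One's-complement addition (fold any carry out of bit 15 back into bit 0):
  0xAA63 + 0x5076 = 0x0FAD9
  0xFAD9 + 0xBD2A = 0x1B803 → wrap carry → 0xB804
  0xB804 + 0xB63A = 0x16E3E → wrap carry → 0x6E3F
  0x6E3F + 0x4B7A = 0x0B9B9
  0xB9B9 + 0x2760 = 0x0E119
  0xE119 + 0x6A60 = 0x14B79 → wrap carry → 0x4B7A
One's-complement sum = 0x4B7A.
Checksum = ~0x4B7A & 0xFFFF = 0xB485.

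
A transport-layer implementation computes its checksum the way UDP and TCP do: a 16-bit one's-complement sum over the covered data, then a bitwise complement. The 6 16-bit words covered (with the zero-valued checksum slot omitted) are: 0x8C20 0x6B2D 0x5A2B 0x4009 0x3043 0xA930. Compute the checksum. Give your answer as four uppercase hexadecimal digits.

One's-complement addition (fold any carry out of bit 15 back into bit 0):
  0x8C20 + 0x6B2D = 0x0F74D
  0xF74D + 0x5A2B = 0x15178 → wrap carry → 0x5179
  0x5179 + 0x4009 = 0x09182
  0x9182 + 0x3043 = 0x0C1C5
  0xC1C5 + 0xA930 = 0x16AF5 → wrap carry → 0x6AF6
One's-complement sum = 0x6AF6.
Checksum = ~0x6AF6 & 0xFFFF = 0x9509.

9509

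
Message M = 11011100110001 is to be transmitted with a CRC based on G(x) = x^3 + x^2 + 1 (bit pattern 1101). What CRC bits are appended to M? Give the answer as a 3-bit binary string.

Append 3 zeros: 11011100110001000. Divide by 1101 (XOR where the leading bit is 1):
  pos 0: 1101 XOR 1101 = 0000
  pos 4: 1100 XOR 1101 = 0001
  pos 7: 1110 XOR 1101 = 0011
  pos 9: 1100 XOR 1101 = 0001
  pos 12: 1100 XOR 1101 = 0001
Remainder (last 3 bits) = 010. This is the CRC / FCS.

010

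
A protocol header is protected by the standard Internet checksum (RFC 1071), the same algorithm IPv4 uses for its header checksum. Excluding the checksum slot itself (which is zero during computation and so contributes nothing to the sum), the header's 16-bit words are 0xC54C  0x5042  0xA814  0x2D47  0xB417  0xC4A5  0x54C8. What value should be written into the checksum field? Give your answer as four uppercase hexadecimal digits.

478F

One's-complement addition (fold any carry out of bit 15 back into bit 0):
  0xC54C + 0x5042 = 0x1158E → wrap carry → 0x158F
  0x158F + 0xA814 = 0x0BDA3
  0xBDA3 + 0x2D47 = 0x0EAEA
  0xEAEA + 0xB417 = 0x19F01 → wrap carry → 0x9F02
  0x9F02 + 0xC4A5 = 0x163A7 → wrap carry → 0x63A8
  0x63A8 + 0x54C8 = 0x0B870
One's-complement sum = 0xB870.
Checksum = ~0xB870 & 0xFFFF = 0x478F.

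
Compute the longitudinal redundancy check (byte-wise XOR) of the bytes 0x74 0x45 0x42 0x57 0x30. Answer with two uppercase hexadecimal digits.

XOR the bytes together:
  start with 0x74
  0x74 ⊕ 0x45 = 0x31
  0x31 ⊕ 0x42 = 0x73
  0x73 ⊕ 0x57 = 0x24
  0x24 ⊕ 0x30 = 0x14

14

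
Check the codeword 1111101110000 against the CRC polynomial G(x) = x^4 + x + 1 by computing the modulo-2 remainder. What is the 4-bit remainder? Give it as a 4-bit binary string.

0000

Modulo-2 division of 1111101110000 by 10011:
  pos 0: 11111 XOR 10011 = 01100
  pos 1: 11000 XOR 10011 = 01011
  pos 2: 10111 XOR 10011 = 00100
  pos 4: 10011 XOR 10011 = 00000
Remainder = 0000 (zero — the frame passes the CRC check).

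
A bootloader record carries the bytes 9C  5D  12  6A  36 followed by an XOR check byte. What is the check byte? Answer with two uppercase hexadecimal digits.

8F

XOR the bytes together:
  start with 0x9C
  0x9C ⊕ 0x5D = 0xC1
  0xC1 ⊕ 0x12 = 0xD3
  0xD3 ⊕ 0x6A = 0xB9
  0xB9 ⊕ 0x36 = 0x8F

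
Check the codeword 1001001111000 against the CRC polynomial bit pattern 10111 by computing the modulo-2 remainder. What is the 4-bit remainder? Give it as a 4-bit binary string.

Modulo-2 division of 1001001111000 by 10111:
  pos 0: 10010 XOR 10111 = 00101
  pos 2: 10101 XOR 10111 = 00010
  pos 5: 10111 XOR 10111 = 00000
Remainder = 0000 (zero — the frame passes the CRC check).

0000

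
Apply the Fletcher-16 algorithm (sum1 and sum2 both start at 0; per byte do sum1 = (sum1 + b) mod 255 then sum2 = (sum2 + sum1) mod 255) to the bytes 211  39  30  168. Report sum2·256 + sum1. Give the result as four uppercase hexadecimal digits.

Running sums (mod 255):
  after byte 0 (211): sum1=211, sum2=211
  after byte 1 (39): sum1=250, sum2=206
  after byte 2 (30): sum1=25, sum2=231
  after byte 3 (168): sum1=193, sum2=169
Checksum = sum2·256 + sum1 = 169·256 + 193 = 43457 = 0xA9C1.

A9C1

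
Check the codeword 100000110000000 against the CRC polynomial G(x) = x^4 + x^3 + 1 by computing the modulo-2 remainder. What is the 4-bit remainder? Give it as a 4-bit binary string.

0101

Modulo-2 division of 100000110000000 by 11001:
  pos 0: 10000 XOR 11001 = 01001
  pos 1: 10010 XOR 11001 = 01011
  pos 2: 10111 XOR 11001 = 01110
  pos 3: 11101 XOR 11001 = 00100
  pos 5: 10000 XOR 11001 = 01001
  pos 6: 10010 XOR 11001 = 01011
  pos 7: 10110 XOR 11001 = 01111
  pos 8: 11110 XOR 11001 = 00111
  pos 10: 11100 XOR 11001 = 00101
Remainder = 0101 (nonzero — an error is detected).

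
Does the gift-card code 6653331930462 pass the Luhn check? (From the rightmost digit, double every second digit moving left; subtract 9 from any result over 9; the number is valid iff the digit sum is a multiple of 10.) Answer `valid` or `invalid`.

From the right, keep odd positions and double even positions (subtract 9 from any doubled value over 9):
  doubled (positions 2,4,...): 3 0 9 6 6 3 → sum 27
  kept (positions 1,3,...): 2 4 3 1 3 5 6 → sum 24
Total = 51.
51 mod 10 = 1, so the number is invalid.

invalid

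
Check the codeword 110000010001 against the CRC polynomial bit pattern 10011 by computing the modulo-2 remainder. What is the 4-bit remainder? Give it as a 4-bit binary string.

1011

Modulo-2 division of 110000010001 by 10011:
  pos 0: 11000 XOR 10011 = 01011
  pos 1: 10110 XOR 10011 = 00101
  pos 3: 10101 XOR 10011 = 00110
  pos 5: 11000 XOR 10011 = 01011
  pos 6: 10110 XOR 10011 = 00101
Remainder = 1011 (nonzero — an error is detected).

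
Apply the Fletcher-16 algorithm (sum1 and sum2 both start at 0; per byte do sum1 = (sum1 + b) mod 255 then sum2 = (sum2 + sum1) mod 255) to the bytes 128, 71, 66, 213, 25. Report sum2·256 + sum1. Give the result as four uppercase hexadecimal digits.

2BF8

Running sums (mod 255):
  after byte 0 (128): sum1=128, sum2=128
  after byte 1 (71): sum1=199, sum2=72
  after byte 2 (66): sum1=10, sum2=82
  after byte 3 (213): sum1=223, sum2=50
  after byte 4 (25): sum1=248, sum2=43
Checksum = sum2·256 + sum1 = 43·256 + 248 = 11256 = 0x2BF8.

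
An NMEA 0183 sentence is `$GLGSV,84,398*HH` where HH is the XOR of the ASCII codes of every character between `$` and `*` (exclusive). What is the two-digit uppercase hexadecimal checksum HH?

XOR the ASCII codes of the payload characters:
  'G' = 0x47 → acc = 0x47
  'L' = 0x4C → acc = 0x0B
  'G' = 0x47 → acc = 0x4C
  'S' = 0x53 → acc = 0x1F
  'V' = 0x56 → acc = 0x49
  ',' = 0x2C → acc = 0x65
  '8' = 0x38 → acc = 0x5D
  '4' = 0x34 → acc = 0x69
  ',' = 0x2C → acc = 0x45
  '3' = 0x33 → acc = 0x76
  '9' = 0x39 → acc = 0x4F
  '8' = 0x38 → acc = 0x77
Checksum = 0x77.

77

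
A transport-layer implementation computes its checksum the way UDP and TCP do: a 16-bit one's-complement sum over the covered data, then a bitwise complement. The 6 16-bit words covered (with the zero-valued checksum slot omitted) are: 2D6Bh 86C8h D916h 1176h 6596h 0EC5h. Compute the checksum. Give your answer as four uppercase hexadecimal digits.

One's-complement addition (fold any carry out of bit 15 back into bit 0):
  0x2D6B + 0x86C8 = 0x0B433
  0xB433 + 0xD916 = 0x18D49 → wrap carry → 0x8D4A
  0x8D4A + 0x1176 = 0x09EC0
  0x9EC0 + 0x6596 = 0x10456 → wrap carry → 0x0457
  0x0457 + 0x0EC5 = 0x0131C
One's-complement sum = 0x131C.
Checksum = ~0x131C & 0xFFFF = 0xECE3.

ECE3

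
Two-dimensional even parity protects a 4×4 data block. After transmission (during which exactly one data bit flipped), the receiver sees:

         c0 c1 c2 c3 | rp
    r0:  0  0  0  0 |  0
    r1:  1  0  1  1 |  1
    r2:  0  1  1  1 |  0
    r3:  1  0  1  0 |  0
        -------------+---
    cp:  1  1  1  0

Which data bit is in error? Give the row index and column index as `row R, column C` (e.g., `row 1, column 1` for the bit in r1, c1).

row 2, column 0

Recompute each row's even parity and compare to rp:
  r0: data parity 0, sent rp 0 → ok
  r1: data parity 1, sent rp 1 → ok
  r2: data parity 1, sent rp 0 → mismatch
  r3: data parity 0, sent rp 0 → ok
Recompute each column's even parity and compare to cp:
  c0: data parity 0, sent cp 1 → mismatch
  c1: data parity 1, sent cp 1 → ok
  c2: data parity 1, sent cp 1 → ok
  c3: data parity 0, sent cp 0 → ok
Exactly one row (r2) and one column (c0) fail → the flipped bit is at their intersection.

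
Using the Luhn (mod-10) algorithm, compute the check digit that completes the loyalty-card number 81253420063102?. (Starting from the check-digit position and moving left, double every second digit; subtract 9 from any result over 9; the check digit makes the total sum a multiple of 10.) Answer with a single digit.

2

Partial digits right→left: 2 0 1 3 6 0 0 2 4 3 5 2 1 8
Double every second digit counting from the check-digit position (so the 1st, 3rd, 5th, ... of the partial from the right).
  doubled (with −9 where >9): 4 2 3 0 8 1 2 → sum 20
  kept as-is: 0 3 0 2 3 2 8 → sum 18
Total = 20 + 18 = 38.
Check digit = (10 − (38 mod 10)) mod 10 = 2.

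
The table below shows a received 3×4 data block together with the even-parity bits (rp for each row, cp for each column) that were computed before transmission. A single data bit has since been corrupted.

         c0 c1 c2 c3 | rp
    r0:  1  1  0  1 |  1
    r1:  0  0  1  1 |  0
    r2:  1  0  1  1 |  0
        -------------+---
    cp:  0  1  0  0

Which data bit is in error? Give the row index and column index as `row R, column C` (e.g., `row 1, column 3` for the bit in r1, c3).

Recompute each row's even parity and compare to rp:
  r0: data parity 1, sent rp 1 → ok
  r1: data parity 0, sent rp 0 → ok
  r2: data parity 1, sent rp 0 → mismatch
Recompute each column's even parity and compare to cp:
  c0: data parity 0, sent cp 0 → ok
  c1: data parity 1, sent cp 1 → ok
  c2: data parity 0, sent cp 0 → ok
  c3: data parity 1, sent cp 0 → mismatch
Exactly one row (r2) and one column (c3) fail → the flipped bit is at their intersection.

row 2, column 3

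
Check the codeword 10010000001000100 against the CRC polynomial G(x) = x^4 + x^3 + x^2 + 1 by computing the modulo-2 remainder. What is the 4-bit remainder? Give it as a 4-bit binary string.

Modulo-2 division of 10010000001000100 by 11101:
  pos 0: 10010 XOR 11101 = 01111
  pos 1: 11110 XOR 11101 = 00011
  pos 4: 11000 XOR 11101 = 00101
  pos 6: 10101 XOR 11101 = 01000
  pos 7: 10000 XOR 11101 = 01101
  pos 8: 11010 XOR 11101 = 00111
  pos 10: 11101 XOR 11101 = 00000
Remainder = 0000 (zero — the frame passes the CRC check).

0000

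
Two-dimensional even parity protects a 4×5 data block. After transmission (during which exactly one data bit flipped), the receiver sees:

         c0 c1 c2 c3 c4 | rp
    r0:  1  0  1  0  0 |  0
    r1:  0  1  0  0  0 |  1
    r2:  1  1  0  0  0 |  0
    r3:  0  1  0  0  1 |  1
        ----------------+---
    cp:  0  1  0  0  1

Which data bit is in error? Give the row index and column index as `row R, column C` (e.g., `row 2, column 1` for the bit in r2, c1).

row 3, column 2

Recompute each row's even parity and compare to rp:
  r0: data parity 0, sent rp 0 → ok
  r1: data parity 1, sent rp 1 → ok
  r2: data parity 0, sent rp 0 → ok
  r3: data parity 0, sent rp 1 → mismatch
Recompute each column's even parity and compare to cp:
  c0: data parity 0, sent cp 0 → ok
  c1: data parity 1, sent cp 1 → ok
  c2: data parity 1, sent cp 0 → mismatch
  c3: data parity 0, sent cp 0 → ok
  c4: data parity 1, sent cp 1 → ok
Exactly one row (r3) and one column (c2) fail → the flipped bit is at their intersection.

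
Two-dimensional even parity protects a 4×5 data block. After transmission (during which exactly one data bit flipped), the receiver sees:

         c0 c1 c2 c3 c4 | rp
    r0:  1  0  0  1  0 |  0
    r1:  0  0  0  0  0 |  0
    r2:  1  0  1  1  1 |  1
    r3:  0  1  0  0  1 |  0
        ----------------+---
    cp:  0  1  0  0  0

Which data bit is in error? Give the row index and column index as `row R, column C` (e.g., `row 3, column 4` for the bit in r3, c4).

Recompute each row's even parity and compare to rp:
  r0: data parity 0, sent rp 0 → ok
  r1: data parity 0, sent rp 0 → ok
  r2: data parity 0, sent rp 1 → mismatch
  r3: data parity 0, sent rp 0 → ok
Recompute each column's even parity and compare to cp:
  c0: data parity 0, sent cp 0 → ok
  c1: data parity 1, sent cp 1 → ok
  c2: data parity 1, sent cp 0 → mismatch
  c3: data parity 0, sent cp 0 → ok
  c4: data parity 0, sent cp 0 → ok
Exactly one row (r2) and one column (c2) fail → the flipped bit is at their intersection.

row 2, column 2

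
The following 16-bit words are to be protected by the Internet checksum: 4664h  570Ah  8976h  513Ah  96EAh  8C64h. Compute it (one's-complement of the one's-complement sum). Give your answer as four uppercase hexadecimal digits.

One's-complement addition (fold any carry out of bit 15 back into bit 0):
  0x4664 + 0x570A = 0x09D6E
  0x9D6E + 0x8976 = 0x126E4 → wrap carry → 0x26E5
  0x26E5 + 0x513A = 0x0781F
  0x781F + 0x96EA = 0x10F09 → wrap carry → 0x0F0A
  0x0F0A + 0x8C64 = 0x09B6E
One's-complement sum = 0x9B6E.
Checksum = ~0x9B6E & 0xFFFF = 0x6491.

6491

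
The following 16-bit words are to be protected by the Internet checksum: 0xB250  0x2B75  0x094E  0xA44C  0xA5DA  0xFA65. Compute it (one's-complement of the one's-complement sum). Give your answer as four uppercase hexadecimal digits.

One's-complement addition (fold any carry out of bit 15 back into bit 0):
  0xB250 + 0x2B75 = 0x0DDC5
  0xDDC5 + 0x094E = 0x0E713
  0xE713 + 0xA44C = 0x18B5F → wrap carry → 0x8B60
  0x8B60 + 0xA5DA = 0x1313A → wrap carry → 0x313B
  0x313B + 0xFA65 = 0x12BA0 → wrap carry → 0x2BA1
One's-complement sum = 0x2BA1.
Checksum = ~0x2BA1 & 0xFFFF = 0xD45E.

D45E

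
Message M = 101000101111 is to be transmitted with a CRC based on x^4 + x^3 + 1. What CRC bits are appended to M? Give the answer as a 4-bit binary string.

Append 4 zeros: 1010001011110000. Divide by 11001 (XOR where the leading bit is 1):
  pos 0: 10100 XOR 11001 = 01101
  pos 1: 11010 XOR 11001 = 00011
  pos 4: 11101 XOR 11001 = 00100
  pos 6: 10011 XOR 11001 = 01010
  pos 7: 10101 XOR 11001 = 01100
  pos 8: 11000 XOR 11001 = 00001
Remainder (last 4 bits) = 1000. This is the CRC / FCS.

1000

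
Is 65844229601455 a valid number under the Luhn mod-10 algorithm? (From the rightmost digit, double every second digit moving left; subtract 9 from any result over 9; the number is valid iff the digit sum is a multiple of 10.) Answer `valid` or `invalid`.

invalid

From the right, keep odd positions and double even positions (subtract 9 from any doubled value over 9):
  doubled (positions 2,4,...): 1 2 3 4 8 7 3 → sum 28
  kept (positions 1,3,...): 5 4 0 9 2 4 5 → sum 29
Total = 57.
57 mod 10 = 7, so the number is invalid.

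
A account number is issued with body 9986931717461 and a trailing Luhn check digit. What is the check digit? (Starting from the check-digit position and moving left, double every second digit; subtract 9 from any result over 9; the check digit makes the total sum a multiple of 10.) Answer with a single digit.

Partial digits right→left: 1 6 4 7 1 7 1 3 9 6 8 9 9
Double every second digit counting from the check-digit position (so the 1st, 3rd, 5th, ... of the partial from the right).
  doubled (with −9 where >9): 2 8 2 2 9 7 9 → sum 39
  kept as-is: 6 7 7 3 6 9 → sum 38
Total = 39 + 38 = 77.
Check digit = (10 − (77 mod 10)) mod 10 = 3.

3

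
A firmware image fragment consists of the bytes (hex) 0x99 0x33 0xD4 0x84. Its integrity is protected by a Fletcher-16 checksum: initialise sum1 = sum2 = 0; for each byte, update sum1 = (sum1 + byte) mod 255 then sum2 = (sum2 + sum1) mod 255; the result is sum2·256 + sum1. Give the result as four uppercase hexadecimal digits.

Running sums (mod 255):
  after byte 0 (0x99): sum1=153, sum2=153
  after byte 1 (0x33): sum1=204, sum2=102
  after byte 2 (0xD4): sum1=161, sum2=8
  after byte 3 (0x84): sum1=38, sum2=46
Checksum = sum2·256 + sum1 = 46·256 + 38 = 11814 = 0x2E26.

2E26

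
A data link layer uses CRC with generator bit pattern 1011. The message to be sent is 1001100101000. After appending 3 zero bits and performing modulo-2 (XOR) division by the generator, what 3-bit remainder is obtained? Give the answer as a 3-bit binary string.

100

Append 3 zeros: 1001100101000000. Divide by 1011 (XOR where the leading bit is 1):
  pos 0: 1001 XOR 1011 = 0010
  pos 2: 1010 XOR 1011 = 0001
  pos 5: 1010 XOR 1011 = 0001
  pos 8: 1100 XOR 1011 = 0111
  pos 9: 1110 XOR 1011 = 0101
  pos 10: 1010 XOR 1011 = 0001
Remainder (last 3 bits) = 100. This is the CRC / FCS.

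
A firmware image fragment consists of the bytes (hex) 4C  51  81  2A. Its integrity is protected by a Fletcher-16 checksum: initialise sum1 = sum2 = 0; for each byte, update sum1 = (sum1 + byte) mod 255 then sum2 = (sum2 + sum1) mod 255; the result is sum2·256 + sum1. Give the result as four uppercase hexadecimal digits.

Running sums (mod 255):
  after byte 0 (4C): sum1=76, sum2=76
  after byte 1 (51): sum1=157, sum2=233
  after byte 2 (81): sum1=31, sum2=9
  after byte 3 (2A): sum1=73, sum2=82
Checksum = sum2·256 + sum1 = 82·256 + 73 = 21065 = 0x5249.

5249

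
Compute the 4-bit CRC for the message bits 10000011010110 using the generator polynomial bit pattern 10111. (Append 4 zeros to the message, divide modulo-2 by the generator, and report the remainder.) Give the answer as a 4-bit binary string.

0000

Append 4 zeros: 100000110101100000. Divide by 10111 (XOR where the leading bit is 1):
  pos 0: 10000 XOR 10111 = 00111
  pos 2: 11101 XOR 10111 = 01010
  pos 3: 10101 XOR 10111 = 00010
  pos 6: 10010 XOR 10111 = 00101
  pos 8: 10111 XOR 10111 = 00000
Remainder (last 4 bits) = 0000. This is the CRC / FCS.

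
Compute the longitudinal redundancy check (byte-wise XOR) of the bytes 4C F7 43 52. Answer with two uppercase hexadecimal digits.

XOR the bytes together:
  start with 0x4C
  0x4C ⊕ 0xF7 = 0xBB
  0xBB ⊕ 0x43 = 0xF8
  0xF8 ⊕ 0x52 = 0xAA

AA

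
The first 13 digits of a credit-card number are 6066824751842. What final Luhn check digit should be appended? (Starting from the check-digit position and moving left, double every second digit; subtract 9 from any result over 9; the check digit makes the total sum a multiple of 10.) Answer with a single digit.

Partial digits right→left: 2 4 8 1 5 7 4 2 8 6 6 0 6
Double every second digit counting from the check-digit position (so the 1st, 3rd, 5th, ... of the partial from the right).
  doubled (with −9 where >9): 4 7 1 8 7 3 3 → sum 33
  kept as-is: 4 1 7 2 6 0 → sum 20
Total = 33 + 20 = 53.
Check digit = (10 − (53 mod 10)) mod 10 = 7.

7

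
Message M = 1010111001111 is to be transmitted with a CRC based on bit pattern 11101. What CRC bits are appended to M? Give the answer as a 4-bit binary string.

0010

Append 4 zeros: 10101110011110000. Divide by 11101 (XOR where the leading bit is 1):
  pos 0: 10101 XOR 11101 = 01000
  pos 1: 10001 XOR 11101 = 01100
  pos 2: 11001 XOR 11101 = 00100
  pos 4: 10000 XOR 11101 = 01101
  pos 5: 11011 XOR 11101 = 00110
  pos 7: 11011 XOR 11101 = 00110
  pos 9: 11010 XOR 11101 = 00111
  pos 11: 11100 XOR 11101 = 00001
Remainder (last 4 bits) = 0010. This is the CRC / FCS.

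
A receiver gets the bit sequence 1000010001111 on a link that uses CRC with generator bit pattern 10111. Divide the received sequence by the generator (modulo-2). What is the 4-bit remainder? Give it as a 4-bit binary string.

Modulo-2 division of 1000010001111 by 10111:
  pos 0: 10000 XOR 10111 = 00111
  pos 2: 11110 XOR 10111 = 01001
  pos 3: 10010 XOR 10111 = 00101
  pos 5: 10101 XOR 10111 = 00010
  pos 8: 10111 XOR 10111 = 00000
Remainder = 0000 (zero — the frame passes the CRC check).

0000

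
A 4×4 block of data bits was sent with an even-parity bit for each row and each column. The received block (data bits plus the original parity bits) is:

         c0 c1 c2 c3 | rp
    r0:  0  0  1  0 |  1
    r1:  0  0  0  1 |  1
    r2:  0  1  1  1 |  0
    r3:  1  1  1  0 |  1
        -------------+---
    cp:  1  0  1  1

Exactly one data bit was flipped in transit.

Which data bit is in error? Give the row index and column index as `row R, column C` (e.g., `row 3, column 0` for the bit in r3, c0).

row 2, column 3

Recompute each row's even parity and compare to rp:
  r0: data parity 1, sent rp 1 → ok
  r1: data parity 1, sent rp 1 → ok
  r2: data parity 1, sent rp 0 → mismatch
  r3: data parity 1, sent rp 1 → ok
Recompute each column's even parity and compare to cp:
  c0: data parity 1, sent cp 1 → ok
  c1: data parity 0, sent cp 0 → ok
  c2: data parity 1, sent cp 1 → ok
  c3: data parity 0, sent cp 1 → mismatch
Exactly one row (r2) and one column (c3) fail → the flipped bit is at their intersection.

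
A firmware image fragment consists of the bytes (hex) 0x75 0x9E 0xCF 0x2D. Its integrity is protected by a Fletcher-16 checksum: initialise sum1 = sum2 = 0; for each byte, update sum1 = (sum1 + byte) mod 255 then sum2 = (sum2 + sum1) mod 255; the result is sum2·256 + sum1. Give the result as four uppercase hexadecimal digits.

Running sums (mod 255):
  after byte 0 (0x75): sum1=117, sum2=117
  after byte 1 (0x9E): sum1=20, sum2=137
  after byte 2 (0xCF): sum1=227, sum2=109
  after byte 3 (0x2D): sum1=17, sum2=126
Checksum = sum2·256 + sum1 = 126·256 + 17 = 32273 = 0x7E11.

7E11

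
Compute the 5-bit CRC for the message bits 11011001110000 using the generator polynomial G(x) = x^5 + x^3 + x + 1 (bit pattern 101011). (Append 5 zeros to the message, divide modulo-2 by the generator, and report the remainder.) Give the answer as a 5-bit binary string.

11010

Append 5 zeros: 1101100111000000000. Divide by 101011 (XOR where the leading bit is 1):
  pos 0: 110110 XOR 101011 = 011101
  pos 1: 111010 XOR 101011 = 010001
  pos 2: 100011 XOR 101011 = 001000
  pos 4: 100011 XOR 101011 = 001000
  pos 6: 100000 XOR 101011 = 001011
  pos 8: 101100 XOR 101011 = 000111
  pos 11: 111000 XOR 101011 = 010011
  pos 12: 100110 XOR 101011 = 001101
Remainder (last 5 bits) = 11010. This is the CRC / FCS.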